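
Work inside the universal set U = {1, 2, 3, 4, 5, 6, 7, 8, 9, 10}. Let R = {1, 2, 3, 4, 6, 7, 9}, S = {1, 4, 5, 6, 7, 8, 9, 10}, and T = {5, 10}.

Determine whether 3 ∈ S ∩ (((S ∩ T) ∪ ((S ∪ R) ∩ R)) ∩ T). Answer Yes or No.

3 ∉ S and 3 ∉ T, so 3 ∉ S ∩ T
3 ∉ S and 3 ∈ R, so 3 ∈ S ∪ R
3 ∈ (S ∪ R) and 3 ∈ R, so 3 ∈ (S ∪ R) ∩ R
3 ∉ (S ∩ T) and 3 ∈ ((S ∪ R) ∩ R), so 3 ∈ (S ∩ T) ∪ ((S ∪ R) ∩ R)
3 ∈ ((S ∩ T) ∪ ((S ∪ R) ∩ R)) and 3 ∉ T, so 3 ∉ ((S ∩ T) ∪ ((S ∪ R) ∩ R)) ∩ T
3 ∉ S and 3 ∉ (((S ∩ T) ∪ ((S ∪ R) ∩ R)) ∩ T), so 3 ∉ S ∩ (((S ∩ T) ∪ ((S ∪ R) ∩ R)) ∩ T)

No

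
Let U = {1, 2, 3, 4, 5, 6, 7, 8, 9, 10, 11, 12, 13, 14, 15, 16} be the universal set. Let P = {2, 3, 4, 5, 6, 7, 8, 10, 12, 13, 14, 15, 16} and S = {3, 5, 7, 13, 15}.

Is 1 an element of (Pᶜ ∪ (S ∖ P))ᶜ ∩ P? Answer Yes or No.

No

1 ∉ P, so 1 ∈ Pᶜ
1 ∉ S and 1 ∉ P, so 1 ∉ S ∖ P
1 ∈ Pᶜ and 1 ∉ (S ∖ P), so 1 ∈ Pᶜ ∪ (S ∖ P)
1 ∉ (Pᶜ ∪ (S ∖ P))ᶜ since 1 ∈ (Pᶜ ∪ (S ∖ P))
1 ∉ (Pᶜ ∪ (S ∖ P))ᶜ and 1 ∉ P, so 1 ∉ (Pᶜ ∪ (S ∖ P))ᶜ ∩ P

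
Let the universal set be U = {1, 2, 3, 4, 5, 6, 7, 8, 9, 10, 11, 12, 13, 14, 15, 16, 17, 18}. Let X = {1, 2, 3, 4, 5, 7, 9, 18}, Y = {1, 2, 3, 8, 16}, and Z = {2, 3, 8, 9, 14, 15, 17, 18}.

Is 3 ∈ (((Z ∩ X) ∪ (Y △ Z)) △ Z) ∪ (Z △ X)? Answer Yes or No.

No

3 ∈ Z and 3 ∈ X, so 3 ∈ Z ∩ X
3 ∈ Y and 3 ∈ Z, so 3 ∉ Y △ Z
3 ∈ (Z ∩ X) and 3 ∉ (Y △ Z), so 3 ∈ (Z ∩ X) ∪ (Y △ Z)
3 ∈ ((Z ∩ X) ∪ (Y △ Z)) and 3 ∈ Z, so 3 ∉ ((Z ∩ X) ∪ (Y △ Z)) △ Z
3 ∈ Z and 3 ∈ X, so 3 ∉ Z △ X
3 ∉ (((Z ∩ X) ∪ (Y △ Z)) △ Z) and 3 ∉ (Z △ X), so 3 ∉ (((Z ∩ X) ∪ (Y △ Z)) △ Z) ∪ (Z △ X)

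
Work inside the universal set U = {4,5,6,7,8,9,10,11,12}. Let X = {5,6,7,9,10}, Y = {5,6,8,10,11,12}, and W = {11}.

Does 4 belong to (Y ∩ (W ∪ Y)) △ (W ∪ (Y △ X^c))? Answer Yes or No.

Yes

4 ∉ W and 4 ∉ Y, so 4 ∉ W ∪ Y
4 ∉ Y and 4 ∉ (W ∪ Y), so 4 ∉ Y ∩ (W ∪ Y)
4 ∉ X, so 4 ∈ X^c
4 ∉ Y and 4 ∈ X^c, so 4 ∈ Y △ X^c
4 ∉ W and 4 ∈ (Y △ X^c), so 4 ∈ W ∪ (Y △ X^c)
4 ∉ (Y ∩ (W ∪ Y)) and 4 ∈ (W ∪ (Y △ X^c)), so 4 ∈ (Y ∩ (W ∪ Y)) △ (W ∪ (Y △ X^c))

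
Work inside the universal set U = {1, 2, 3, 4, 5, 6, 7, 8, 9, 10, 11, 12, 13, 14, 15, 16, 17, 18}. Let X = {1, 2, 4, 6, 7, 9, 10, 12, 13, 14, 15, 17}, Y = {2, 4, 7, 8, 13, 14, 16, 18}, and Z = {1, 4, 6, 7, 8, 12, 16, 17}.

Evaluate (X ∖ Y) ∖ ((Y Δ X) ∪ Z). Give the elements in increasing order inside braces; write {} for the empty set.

X ∖ Y = {1, 6, 9, 10, 12, 15, 17}
Y Δ X = {1, 6, 8, 9, 10, 12, 15, 16, 17, 18}
(Y Δ X) ∪ Z = {1, 4, 6, 7, 8, 9, 10, 12, 15, 16, 17, 18}
(X ∖ Y) ∖ ((Y Δ X) ∪ Z) = {}

{}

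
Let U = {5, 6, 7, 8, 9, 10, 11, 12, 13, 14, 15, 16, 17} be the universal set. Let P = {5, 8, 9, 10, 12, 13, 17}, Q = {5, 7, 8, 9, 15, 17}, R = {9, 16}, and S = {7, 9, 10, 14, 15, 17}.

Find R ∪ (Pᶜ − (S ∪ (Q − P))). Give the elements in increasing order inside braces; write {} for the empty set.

Pᶜ = {6, 7, 11, 14, 15, 16}
Q − P = {7, 15}
S ∪ (Q − P) = {7, 9, 10, 14, 15, 17}
Pᶜ − (S ∪ (Q − P)) = {6, 11, 16}
R ∪ (Pᶜ − (S ∪ (Q − P))) = {6, 9, 11, 16}

{6, 9, 11, 16}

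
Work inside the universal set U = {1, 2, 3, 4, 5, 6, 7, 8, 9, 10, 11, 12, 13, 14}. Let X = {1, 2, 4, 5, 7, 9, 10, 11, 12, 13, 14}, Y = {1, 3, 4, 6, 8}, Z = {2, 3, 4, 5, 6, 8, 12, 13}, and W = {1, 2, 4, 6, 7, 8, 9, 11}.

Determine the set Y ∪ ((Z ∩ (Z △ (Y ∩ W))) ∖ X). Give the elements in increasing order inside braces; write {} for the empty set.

{1, 3, 4, 6, 8}

Y ∩ W = {1, 4, 6, 8}
Z △ (Y ∩ W) = {1, 2, 3, 5, 12, 13}
Z ∩ (Z △ (Y ∩ W)) = {2, 3, 5, 12, 13}
(Z ∩ (Z △ (Y ∩ W))) ∖ X = {3}
Y ∪ ((Z ∩ (Z △ (Y ∩ W))) ∖ X) = {1, 3, 4, 6, 8}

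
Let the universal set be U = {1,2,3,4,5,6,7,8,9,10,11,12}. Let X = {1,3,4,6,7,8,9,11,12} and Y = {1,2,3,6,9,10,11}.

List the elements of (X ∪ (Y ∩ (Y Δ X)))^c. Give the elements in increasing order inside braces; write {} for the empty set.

{5}

Y Δ X = {2,4,7,8,10,12}
Y ∩ (Y Δ X) = {2,10}
X ∪ (Y ∩ (Y Δ X)) = {1,2,3,4,6,7,8,9,10,11,12}
(X ∪ (Y ∩ (Y Δ X)))^c = {5}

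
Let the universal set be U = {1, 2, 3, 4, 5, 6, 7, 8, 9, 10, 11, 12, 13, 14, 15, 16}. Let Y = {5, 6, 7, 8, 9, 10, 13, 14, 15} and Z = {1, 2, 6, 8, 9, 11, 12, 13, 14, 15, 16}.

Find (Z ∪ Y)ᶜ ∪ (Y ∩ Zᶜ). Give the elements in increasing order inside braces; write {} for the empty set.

{3, 4, 5, 7, 10}

Z ∪ Y = {1, 2, 5, 6, 7, 8, 9, 10, 11, 12, 13, 14, 15, 16}
(Z ∪ Y)ᶜ = {3, 4}
Zᶜ = {3, 4, 5, 7, 10}
Y ∩ Zᶜ = {5, 7, 10}
(Z ∪ Y)ᶜ ∪ (Y ∩ Zᶜ) = {3, 4, 5, 7, 10}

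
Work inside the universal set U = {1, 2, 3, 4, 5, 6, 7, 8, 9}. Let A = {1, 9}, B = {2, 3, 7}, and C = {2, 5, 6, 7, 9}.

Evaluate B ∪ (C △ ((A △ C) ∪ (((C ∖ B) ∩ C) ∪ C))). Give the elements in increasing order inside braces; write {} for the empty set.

{1, 2, 3, 7}

A △ C = {1, 2, 5, 6, 7}
C ∖ B = {5, 6, 9}
(C ∖ B) ∩ C = {5, 6, 9}
((C ∖ B) ∩ C) ∪ C = {2, 5, 6, 7, 9}
(A △ C) ∪ (((C ∖ B) ∩ C) ∪ C) = {1, 2, 5, 6, 7, 9}
C △ ((A △ C) ∪ (((C ∖ B) ∩ C) ∪ C)) = {1}
B ∪ (C △ ((A △ C) ∪ (((C ∖ B) ∩ C) ∪ C))) = {1, 2, 3, 7}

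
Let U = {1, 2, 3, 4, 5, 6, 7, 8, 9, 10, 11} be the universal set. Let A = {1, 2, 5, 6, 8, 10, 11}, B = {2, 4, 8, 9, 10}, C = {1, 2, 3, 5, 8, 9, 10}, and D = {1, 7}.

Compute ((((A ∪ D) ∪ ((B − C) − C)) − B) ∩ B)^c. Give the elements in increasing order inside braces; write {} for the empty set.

{1, 2, 3, 4, 5, 6, 7, 8, 9, 10, 11}

A ∪ D = {1, 2, 5, 6, 7, 8, 10, 11}
B − C = {4}
(B − C) − C = {4}
(A ∪ D) ∪ ((B − C) − C) = {1, 2, 4, 5, 6, 7, 8, 10, 11}
((A ∪ D) ∪ ((B − C) − C)) − B = {1, 5, 6, 7, 11}
(((A ∪ D) ∪ ((B − C) − C)) − B) ∩ B = {}
((((A ∪ D) ∪ ((B − C) − C)) − B) ∩ B)^c = {1, 2, 3, 4, 5, 6, 7, 8, 9, 10, 11}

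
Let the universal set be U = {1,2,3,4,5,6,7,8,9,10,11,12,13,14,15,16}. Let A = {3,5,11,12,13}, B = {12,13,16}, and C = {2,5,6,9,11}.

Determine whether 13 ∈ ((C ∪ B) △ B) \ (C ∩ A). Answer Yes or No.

No

13 ∉ C and 13 ∈ B, so 13 ∈ C ∪ B
13 ∈ (C ∪ B) and 13 ∈ B, so 13 ∉ (C ∪ B) △ B
13 ∉ C and 13 ∈ A, so 13 ∉ C ∩ A
13 ∉ ((C ∪ B) △ B) and 13 ∉ (C ∩ A), so 13 ∉ ((C ∪ B) △ B) \ (C ∩ A)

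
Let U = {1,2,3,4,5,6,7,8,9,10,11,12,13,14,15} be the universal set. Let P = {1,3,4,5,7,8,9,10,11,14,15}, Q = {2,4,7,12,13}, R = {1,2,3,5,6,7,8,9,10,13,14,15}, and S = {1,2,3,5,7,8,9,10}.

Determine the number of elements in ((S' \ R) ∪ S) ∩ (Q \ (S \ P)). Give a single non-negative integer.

3

S' = {4,6,11,12,13,14,15}
S' \ R = {4,11,12}
(S' \ R) ∪ S = {1,2,3,4,5,7,8,9,10,11,12}
S \ P = {2}
Q \ (S \ P) = {4,7,12,13}
((S' \ R) ∪ S) ∩ (Q \ (S \ P)) = {4,7,12}
|((S' \ R) ∪ S) ∩ (Q \ (S \ P))| = 3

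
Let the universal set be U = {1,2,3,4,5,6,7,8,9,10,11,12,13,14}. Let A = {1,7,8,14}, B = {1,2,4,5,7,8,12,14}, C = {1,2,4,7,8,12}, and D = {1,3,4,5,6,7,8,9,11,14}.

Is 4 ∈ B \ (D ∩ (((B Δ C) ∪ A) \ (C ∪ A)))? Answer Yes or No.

4 ∈ B and 4 ∈ C, so 4 ∉ B Δ C
4 ∉ (B Δ C) and 4 ∉ A, so 4 ∉ (B Δ C) ∪ A
4 ∈ C and 4 ∉ A, so 4 ∈ C ∪ A
4 ∉ ((B Δ C) ∪ A) and 4 ∈ (C ∪ A), so 4 ∉ ((B Δ C) ∪ A) \ (C ∪ A)
4 ∈ D and 4 ∉ (((B Δ C) ∪ A) \ (C ∪ A)), so 4 ∉ D ∩ (((B Δ C) ∪ A) \ (C ∪ A))
4 ∈ B and 4 ∉ (D ∩ (((B Δ C) ∪ A) \ (C ∪ A))), so 4 ∈ B \ (D ∩ (((B Δ C) ∪ A) \ (C ∪ A)))

Yes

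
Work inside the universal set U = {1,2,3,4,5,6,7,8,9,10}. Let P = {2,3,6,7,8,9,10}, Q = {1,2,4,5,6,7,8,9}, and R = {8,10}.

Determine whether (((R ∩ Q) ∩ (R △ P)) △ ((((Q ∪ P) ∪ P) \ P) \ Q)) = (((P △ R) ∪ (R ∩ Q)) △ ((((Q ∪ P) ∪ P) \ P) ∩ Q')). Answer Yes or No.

R ∩ Q = {8}
R △ P = {2,3,6,7,9}
(R ∩ Q) ∩ (R △ P) = {}
Q ∪ P = {1,2,3,4,5,6,7,8,9,10}
(Q ∪ P) ∪ P = {1,2,3,4,5,6,7,8,9,10}
((Q ∪ P) ∪ P) \ P = {1,4,5}
(((Q ∪ P) ∪ P) \ P) \ Q = {}
((R ∩ Q) ∩ (R △ P)) △ ((((Q ∪ P) ∪ P) \ P) \ Q) = {}
P △ R = {2,3,6,7,9}
(P △ R) ∪ (R ∩ Q) = {2,3,6,7,8,9}
Q' = {3,10}
(((Q ∪ P) ∪ P) \ P) ∩ Q' = {}
((P △ R) ∪ (R ∩ Q)) △ ((((Q ∪ P) ∪ P) \ P) ∩ Q') = {2,3,6,7,8,9}
2 ∈ ((P △ R) ∪ (R ∩ Q)) △ ((((Q ∪ P) ∪ P) \ P) ∩ Q') but 2 ∉ ((R ∩ Q) ∩ (R △ P)) △ ((((Q ∪ P) ∪ P) \ P) \ Q), so they differ.

No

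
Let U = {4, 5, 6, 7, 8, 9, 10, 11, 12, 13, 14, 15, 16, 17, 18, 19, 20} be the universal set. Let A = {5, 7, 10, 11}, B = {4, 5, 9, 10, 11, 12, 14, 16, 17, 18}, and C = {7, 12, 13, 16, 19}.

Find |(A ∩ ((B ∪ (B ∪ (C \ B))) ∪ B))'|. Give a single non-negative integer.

13

C \ B = {7, 13, 19}
B ∪ (C \ B) = {4, 5, 7, 9, 10, 11, 12, 13, 14, 16, 17, 18, 19}
B ∪ (B ∪ (C \ B)) = {4, 5, 7, 9, 10, 11, 12, 13, 14, 16, 17, 18, 19}
(B ∪ (B ∪ (C \ B))) ∪ B = {4, 5, 7, 9, 10, 11, 12, 13, 14, 16, 17, 18, 19}
A ∩ ((B ∪ (B ∪ (C \ B))) ∪ B) = {5, 7, 10, 11}
(A ∩ ((B ∪ (B ∪ (C \ B))) ∪ B))' = {4, 6, 8, 9, 12, 13, 14, 15, 16, 17, 18, 19, 20}
|(A ∩ ((B ∪ (B ∪ (C \ B))) ∪ B))'| = 13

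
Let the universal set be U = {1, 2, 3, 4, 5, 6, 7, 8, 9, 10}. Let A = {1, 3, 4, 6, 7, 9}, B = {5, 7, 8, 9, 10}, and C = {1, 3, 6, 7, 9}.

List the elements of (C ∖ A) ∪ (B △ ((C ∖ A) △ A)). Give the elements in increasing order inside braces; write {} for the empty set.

{1, 3, 4, 5, 6, 8, 10}

C ∖ A = {}
(C ∖ A) △ A = {1, 3, 4, 6, 7, 9}
B △ ((C ∖ A) △ A) = {1, 3, 4, 5, 6, 8, 10}
(C ∖ A) ∪ (B △ ((C ∖ A) △ A)) = {1, 3, 4, 5, 6, 8, 10}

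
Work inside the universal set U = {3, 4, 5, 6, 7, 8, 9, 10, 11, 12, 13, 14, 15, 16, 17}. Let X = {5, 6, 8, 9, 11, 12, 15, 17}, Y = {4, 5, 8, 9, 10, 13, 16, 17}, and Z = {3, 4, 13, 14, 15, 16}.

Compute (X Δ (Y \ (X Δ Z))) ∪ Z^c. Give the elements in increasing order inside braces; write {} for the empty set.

{5, 6, 7, 8, 9, 10, 11, 12, 15, 17}

X Δ Z = {3, 4, 5, 6, 8, 9, 11, 12, 13, 14, 16, 17}
Y \ (X Δ Z) = {10}
X Δ (Y \ (X Δ Z)) = {5, 6, 8, 9, 10, 11, 12, 15, 17}
Z^c = {5, 6, 7, 8, 9, 10, 11, 12, 17}
(X Δ (Y \ (X Δ Z))) ∪ Z^c = {5, 6, 7, 8, 9, 10, 11, 12, 15, 17}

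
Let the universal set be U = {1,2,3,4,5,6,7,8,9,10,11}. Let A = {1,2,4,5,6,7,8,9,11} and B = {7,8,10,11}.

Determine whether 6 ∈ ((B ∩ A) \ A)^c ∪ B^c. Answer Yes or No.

Yes

6 ∉ B and 6 ∈ A, so 6 ∉ B ∩ A
6 ∉ (B ∩ A) and 6 ∈ A, so 6 ∉ (B ∩ A) \ A
6 ∈ ((B ∩ A) \ A)^c since 6 ∉ ((B ∩ A) \ A)
6 ∉ B, so 6 ∈ B^c
6 ∈ ((B ∩ A) \ A)^c and 6 ∈ B^c, so 6 ∈ ((B ∩ A) \ A)^c ∪ B^c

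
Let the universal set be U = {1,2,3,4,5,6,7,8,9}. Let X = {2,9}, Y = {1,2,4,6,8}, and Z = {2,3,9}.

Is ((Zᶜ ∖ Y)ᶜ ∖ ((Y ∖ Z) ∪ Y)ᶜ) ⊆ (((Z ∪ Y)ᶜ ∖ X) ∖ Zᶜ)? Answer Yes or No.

No

Zᶜ = {1,4,5,6,7,8}
Zᶜ ∖ Y = {5,7}
(Zᶜ ∖ Y)ᶜ = {1,2,3,4,6,8,9}
Y ∖ Z = {1,4,6,8}
(Y ∖ Z) ∪ Y = {1,2,4,6,8}
((Y ∖ Z) ∪ Y)ᶜ = {3,5,7,9}
(Zᶜ ∖ Y)ᶜ ∖ ((Y ∖ Z) ∪ Y)ᶜ = {1,2,4,6,8}
Z ∪ Y = {1,2,3,4,6,8,9}
(Z ∪ Y)ᶜ = {5,7}
(Z ∪ Y)ᶜ ∖ X = {5,7}
((Z ∪ Y)ᶜ ∖ X) ∖ Zᶜ = {}
1 ∈ (Zᶜ ∖ Y)ᶜ ∖ ((Y ∖ Z) ∪ Y)ᶜ but 1 ∉ ((Z ∪ Y)ᶜ ∖ X) ∖ Zᶜ, so the inclusion fails.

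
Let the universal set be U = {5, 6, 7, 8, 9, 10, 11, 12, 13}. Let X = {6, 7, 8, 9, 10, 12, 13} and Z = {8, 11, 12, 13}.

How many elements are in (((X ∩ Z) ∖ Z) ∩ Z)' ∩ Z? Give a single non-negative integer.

X ∩ Z = {8, 12, 13}
(X ∩ Z) ∖ Z = {}
((X ∩ Z) ∖ Z) ∩ Z = {}
(((X ∩ Z) ∖ Z) ∩ Z)' = {5, 6, 7, 8, 9, 10, 11, 12, 13}
(((X ∩ Z) ∖ Z) ∩ Z)' ∩ Z = {8, 11, 12, 13}
|(((X ∩ Z) ∖ Z) ∩ Z)' ∩ Z| = 4

4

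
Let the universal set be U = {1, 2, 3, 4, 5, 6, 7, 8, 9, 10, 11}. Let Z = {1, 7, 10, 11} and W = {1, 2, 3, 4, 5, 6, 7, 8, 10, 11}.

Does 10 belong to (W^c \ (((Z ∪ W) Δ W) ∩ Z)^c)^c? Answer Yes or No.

10 ∈ W, so 10 ∉ W^c
10 ∈ Z and 10 ∈ W, so 10 ∈ Z ∪ W
10 ∈ (Z ∪ W) and 10 ∈ W, so 10 ∉ (Z ∪ W) Δ W
10 ∉ ((Z ∪ W) Δ W) and 10 ∈ Z, so 10 ∉ ((Z ∪ W) Δ W) ∩ Z
10 ∈ (((Z ∪ W) Δ W) ∩ Z)^c since 10 ∉ (((Z ∪ W) Δ W) ∩ Z)
10 ∉ W^c and 10 ∈ (((Z ∪ W) Δ W) ∩ Z)^c, so 10 ∉ W^c \ (((Z ∪ W) Δ W) ∩ Z)^c
10 ∈ (W^c \ (((Z ∪ W) Δ W) ∩ Z)^c)^c since 10 ∉ (W^c \ (((Z ∪ W) Δ W) ∩ Z)^c)

Yes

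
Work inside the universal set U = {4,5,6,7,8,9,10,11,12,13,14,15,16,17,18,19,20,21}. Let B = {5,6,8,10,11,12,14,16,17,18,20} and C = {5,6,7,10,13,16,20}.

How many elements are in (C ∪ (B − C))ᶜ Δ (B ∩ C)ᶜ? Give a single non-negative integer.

B − C = {8,11,12,14,17,18}
C ∪ (B − C) = {5,6,7,8,10,11,12,13,14,16,17,18,20}
(C ∪ (B − C))ᶜ = {4,9,15,19,21}
B ∩ C = {5,6,10,16,20}
(B ∩ C)ᶜ = {4,7,8,9,11,12,13,14,15,17,18,19,21}
(C ∪ (B − C))ᶜ Δ (B ∩ C)ᶜ = {7,8,11,12,13,14,17,18}
|(C ∪ (B − C))ᶜ Δ (B ∩ C)ᶜ| = 8

8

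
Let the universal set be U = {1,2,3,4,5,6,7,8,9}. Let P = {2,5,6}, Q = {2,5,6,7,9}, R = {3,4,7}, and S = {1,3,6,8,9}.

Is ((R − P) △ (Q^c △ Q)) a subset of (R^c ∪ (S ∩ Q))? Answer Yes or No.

Yes

R − P = {3,4,7}
Q^c = {1,3,4,8}
Q^c △ Q = {1,2,3,4,5,6,7,8,9}
(R − P) △ (Q^c △ Q) = {1,2,5,6,8,9}
R^c = {1,2,5,6,8,9}
S ∩ Q = {6,9}
R^c ∪ (S ∩ Q) = {1,2,5,6,8,9}
Every element of {1,2,5,6,8,9} is in {1,2,5,6,8,9}, so (R − P) △ (Q^c △ Q) ⊆ R^c ∪ (S ∩ Q).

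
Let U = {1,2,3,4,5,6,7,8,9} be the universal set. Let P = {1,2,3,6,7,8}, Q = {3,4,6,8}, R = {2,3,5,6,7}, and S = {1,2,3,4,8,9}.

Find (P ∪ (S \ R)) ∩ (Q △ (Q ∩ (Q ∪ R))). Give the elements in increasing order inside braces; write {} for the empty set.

{}

S \ R = {1,4,8,9}
P ∪ (S \ R) = {1,2,3,4,6,7,8,9}
Q ∪ R = {2,3,4,5,6,7,8}
Q ∩ (Q ∪ R) = {3,4,6,8}
Q △ (Q ∩ (Q ∪ R)) = {}
(P ∪ (S \ R)) ∩ (Q △ (Q ∩ (Q ∪ R))) = {}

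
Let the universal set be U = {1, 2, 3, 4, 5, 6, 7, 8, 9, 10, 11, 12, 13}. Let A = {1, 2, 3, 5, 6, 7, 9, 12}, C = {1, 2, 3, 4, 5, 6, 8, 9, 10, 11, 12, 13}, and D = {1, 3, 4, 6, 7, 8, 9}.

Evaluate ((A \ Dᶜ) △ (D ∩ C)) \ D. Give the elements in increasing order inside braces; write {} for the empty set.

{}

Dᶜ = {2, 5, 10, 11, 12, 13}
A \ Dᶜ = {1, 3, 6, 7, 9}
D ∩ C = {1, 3, 4, 6, 8, 9}
(A \ Dᶜ) △ (D ∩ C) = {4, 7, 8}
((A \ Dᶜ) △ (D ∩ C)) \ D = {}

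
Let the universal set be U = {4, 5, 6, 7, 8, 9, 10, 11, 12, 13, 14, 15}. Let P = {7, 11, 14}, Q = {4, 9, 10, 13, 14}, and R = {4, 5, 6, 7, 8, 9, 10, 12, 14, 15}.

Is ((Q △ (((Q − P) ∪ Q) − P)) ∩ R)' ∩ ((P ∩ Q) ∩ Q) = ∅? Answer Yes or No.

Q − P = {4, 9, 10, 13}
(Q − P) ∪ Q = {4, 9, 10, 13, 14}
((Q − P) ∪ Q) − P = {4, 9, 10, 13}
Q △ (((Q − P) ∪ Q) − P) = {14}
(Q △ (((Q − P) ∪ Q) − P)) ∩ R = {14}
((Q △ (((Q − P) ∪ Q) − P)) ∩ R)' = {4, 5, 6, 7, 8, 9, 10, 11, 12, 13, 15}
P ∩ Q = {14}
(P ∩ Q) ∩ Q = {14}
{4, 5, 6, 7, 8, 9, 10, 11, 12, 13, 15} and {14} share no elements.

Yes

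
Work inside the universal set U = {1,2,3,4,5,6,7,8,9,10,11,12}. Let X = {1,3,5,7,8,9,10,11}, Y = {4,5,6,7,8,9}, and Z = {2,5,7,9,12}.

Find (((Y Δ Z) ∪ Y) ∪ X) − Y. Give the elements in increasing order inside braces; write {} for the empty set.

{1,2,3,10,11,12}

Y Δ Z = {2,4,6,8,12}
(Y Δ Z) ∪ Y = {2,4,5,6,7,8,9,12}
((Y Δ Z) ∪ Y) ∪ X = {1,2,3,4,5,6,7,8,9,10,11,12}
(((Y Δ Z) ∪ Y) ∪ X) − Y = {1,2,3,10,11,12}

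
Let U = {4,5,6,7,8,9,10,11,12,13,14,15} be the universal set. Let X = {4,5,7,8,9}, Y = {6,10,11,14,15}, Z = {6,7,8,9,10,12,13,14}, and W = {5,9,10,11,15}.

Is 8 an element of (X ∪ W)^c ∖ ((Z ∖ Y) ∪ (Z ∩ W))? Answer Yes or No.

No

8 ∈ X and 8 ∉ W, so 8 ∈ X ∪ W
8 ∉ (X ∪ W)^c since 8 ∈ (X ∪ W)
8 ∈ Z and 8 ∉ Y, so 8 ∈ Z ∖ Y
8 ∈ Z and 8 ∉ W, so 8 ∉ Z ∩ W
8 ∈ (Z ∖ Y) and 8 ∉ (Z ∩ W), so 8 ∈ (Z ∖ Y) ∪ (Z ∩ W)
8 ∉ (X ∪ W)^c and 8 ∈ ((Z ∖ Y) ∪ (Z ∩ W)), so 8 ∉ (X ∪ W)^c ∖ ((Z ∖ Y) ∪ (Z ∩ W))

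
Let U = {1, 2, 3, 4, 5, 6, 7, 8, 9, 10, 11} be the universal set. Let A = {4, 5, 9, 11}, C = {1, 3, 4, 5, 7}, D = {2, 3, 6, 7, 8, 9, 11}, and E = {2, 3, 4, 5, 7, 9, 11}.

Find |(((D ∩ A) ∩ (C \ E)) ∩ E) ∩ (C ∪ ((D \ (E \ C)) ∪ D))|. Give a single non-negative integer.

D ∩ A = {9, 11}
C \ E = {1}
(D ∩ A) ∩ (C \ E) = {}
((D ∩ A) ∩ (C \ E)) ∩ E = {}
E \ C = {2, 9, 11}
D \ (E \ C) = {3, 6, 7, 8}
(D \ (E \ C)) ∪ D = {2, 3, 6, 7, 8, 9, 11}
C ∪ ((D \ (E \ C)) ∪ D) = {1, 2, 3, 4, 5, 6, 7, 8, 9, 11}
(((D ∩ A) ∩ (C \ E)) ∩ E) ∩ (C ∪ ((D \ (E \ C)) ∪ D)) = {}
|(((D ∩ A) ∩ (C \ E)) ∩ E) ∩ (C ∪ ((D \ (E \ C)) ∪ D))| = 0

0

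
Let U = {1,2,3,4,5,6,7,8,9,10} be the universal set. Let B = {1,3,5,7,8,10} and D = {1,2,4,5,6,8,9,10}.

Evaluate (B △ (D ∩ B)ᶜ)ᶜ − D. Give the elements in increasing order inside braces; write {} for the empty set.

{3,7}

D ∩ B = {1,5,8,10}
(D ∩ B)ᶜ = {2,3,4,6,7,9}
B △ (D ∩ B)ᶜ = {1,2,4,5,6,8,9,10}
(B △ (D ∩ B)ᶜ)ᶜ = {3,7}
(B △ (D ∩ B)ᶜ)ᶜ − D = {3,7}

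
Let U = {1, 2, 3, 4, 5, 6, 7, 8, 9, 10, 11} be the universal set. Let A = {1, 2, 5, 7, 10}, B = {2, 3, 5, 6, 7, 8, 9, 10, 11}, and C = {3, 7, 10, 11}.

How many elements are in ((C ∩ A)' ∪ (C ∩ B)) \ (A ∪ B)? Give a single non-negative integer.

1

C ∩ A = {7, 10}
(C ∩ A)' = {1, 2, 3, 4, 5, 6, 8, 9, 11}
C ∩ B = {3, 7, 10, 11}
(C ∩ A)' ∪ (C ∩ B) = {1, 2, 3, 4, 5, 6, 7, 8, 9, 10, 11}
A ∪ B = {1, 2, 3, 5, 6, 7, 8, 9, 10, 11}
((C ∩ A)' ∪ (C ∩ B)) \ (A ∪ B) = {4}
|((C ∩ A)' ∪ (C ∩ B)) \ (A ∪ B)| = 1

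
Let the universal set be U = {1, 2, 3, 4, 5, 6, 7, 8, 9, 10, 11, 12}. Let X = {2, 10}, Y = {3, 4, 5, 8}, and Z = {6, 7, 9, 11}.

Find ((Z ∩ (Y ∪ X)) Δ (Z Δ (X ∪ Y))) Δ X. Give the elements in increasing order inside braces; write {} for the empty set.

Y ∪ X = {2, 3, 4, 5, 8, 10}
Z ∩ (Y ∪ X) = {}
X ∪ Y = {2, 3, 4, 5, 8, 10}
Z Δ (X ∪ Y) = {2, 3, 4, 5, 6, 7, 8, 9, 10, 11}
(Z ∩ (Y ∪ X)) Δ (Z Δ (X ∪ Y)) = {2, 3, 4, 5, 6, 7, 8, 9, 10, 11}
((Z ∩ (Y ∪ X)) Δ (Z Δ (X ∪ Y))) Δ X = {3, 4, 5, 6, 7, 8, 9, 11}

{3, 4, 5, 6, 7, 8, 9, 11}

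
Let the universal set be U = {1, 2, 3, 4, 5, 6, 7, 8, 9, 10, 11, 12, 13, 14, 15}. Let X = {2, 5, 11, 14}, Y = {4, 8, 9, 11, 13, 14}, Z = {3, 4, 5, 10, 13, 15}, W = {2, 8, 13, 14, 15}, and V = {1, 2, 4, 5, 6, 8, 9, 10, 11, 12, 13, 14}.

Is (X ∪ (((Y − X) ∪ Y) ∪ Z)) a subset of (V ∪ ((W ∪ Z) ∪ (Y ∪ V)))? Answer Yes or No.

Yes

Y − X = {4, 8, 9, 13}
(Y − X) ∪ Y = {4, 8, 9, 11, 13, 14}
((Y − X) ∪ Y) ∪ Z = {3, 4, 5, 8, 9, 10, 11, 13, 14, 15}
X ∪ (((Y − X) ∪ Y) ∪ Z) = {2, 3, 4, 5, 8, 9, 10, 11, 13, 14, 15}
W ∪ Z = {2, 3, 4, 5, 8, 10, 13, 14, 15}
Y ∪ V = {1, 2, 4, 5, 6, 8, 9, 10, 11, 12, 13, 14}
(W ∪ Z) ∪ (Y ∪ V) = {1, 2, 3, 4, 5, 6, 8, 9, 10, 11, 12, 13, 14, 15}
V ∪ ((W ∪ Z) ∪ (Y ∪ V)) = {1, 2, 3, 4, 5, 6, 8, 9, 10, 11, 12, 13, 14, 15}
Every element of {2, 3, 4, 5, 8, 9, 10, 11, 13, 14, 15} is in {1, 2, 3, 4, 5, 6, 8, 9, 10, 11, 12, 13, 14, 15}, so X ∪ (((Y − X) ∪ Y) ∪ Z) ⊆ V ∪ ((W ∪ Z) ∪ (Y ∪ V)).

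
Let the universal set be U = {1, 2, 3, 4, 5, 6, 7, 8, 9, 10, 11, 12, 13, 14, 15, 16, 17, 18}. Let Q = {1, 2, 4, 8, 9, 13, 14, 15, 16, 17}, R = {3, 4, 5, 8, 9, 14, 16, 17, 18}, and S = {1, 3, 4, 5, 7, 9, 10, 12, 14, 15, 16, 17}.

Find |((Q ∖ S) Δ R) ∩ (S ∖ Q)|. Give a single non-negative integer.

2

Q ∖ S = {2, 8, 13}
(Q ∖ S) Δ R = {2, 3, 4, 5, 9, 13, 14, 16, 17, 18}
S ∖ Q = {3, 5, 7, 10, 12}
((Q ∖ S) Δ R) ∩ (S ∖ Q) = {3, 5}
|((Q ∖ S) Δ R) ∩ (S ∖ Q)| = 2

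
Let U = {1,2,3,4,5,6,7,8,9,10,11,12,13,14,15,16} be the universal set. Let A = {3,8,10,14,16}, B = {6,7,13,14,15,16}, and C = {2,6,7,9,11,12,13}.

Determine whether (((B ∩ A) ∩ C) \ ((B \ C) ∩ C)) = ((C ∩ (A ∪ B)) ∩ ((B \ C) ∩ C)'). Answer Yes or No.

B ∩ A = {14,16}
(B ∩ A) ∩ C = {}
B \ C = {14,15,16}
(B \ C) ∩ C = {}
((B ∩ A) ∩ C) \ ((B \ C) ∩ C) = {}
A ∪ B = {3,6,7,8,10,13,14,15,16}
C ∩ (A ∪ B) = {6,7,13}
((B \ C) ∩ C)' = {1,2,3,4,5,6,7,8,9,10,11,12,13,14,15,16}
(C ∩ (A ∪ B)) ∩ ((B \ C) ∩ C)' = {6,7,13}
6 ∈ (C ∩ (A ∪ B)) ∩ ((B \ C) ∩ C)' but 6 ∉ ((B ∩ A) ∩ C) \ ((B \ C) ∩ C), so they differ.

No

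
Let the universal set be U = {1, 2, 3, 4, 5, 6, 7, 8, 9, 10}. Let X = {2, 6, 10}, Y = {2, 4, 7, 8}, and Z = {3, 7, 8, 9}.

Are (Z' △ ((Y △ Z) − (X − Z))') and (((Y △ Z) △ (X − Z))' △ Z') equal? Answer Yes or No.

Z' = {1, 2, 4, 5, 6, 10}
Y △ Z = {2, 3, 4, 9}
X − Z = {2, 6, 10}
(Y △ Z) − (X − Z) = {3, 4, 9}
((Y △ Z) − (X − Z))' = {1, 2, 5, 6, 7, 8, 10}
Z' △ ((Y △ Z) − (X − Z))' = {4, 7, 8}
(Y △ Z) △ (X − Z) = {3, 4, 6, 9, 10}
((Y △ Z) △ (X − Z))' = {1, 2, 5, 7, 8}
((Y △ Z) △ (X − Z))' △ Z' = {4, 6, 7, 8, 10}
6 ∈ ((Y △ Z) △ (X − Z))' △ Z' but 6 ∉ Z' △ ((Y △ Z) − (X − Z))', so they differ.

No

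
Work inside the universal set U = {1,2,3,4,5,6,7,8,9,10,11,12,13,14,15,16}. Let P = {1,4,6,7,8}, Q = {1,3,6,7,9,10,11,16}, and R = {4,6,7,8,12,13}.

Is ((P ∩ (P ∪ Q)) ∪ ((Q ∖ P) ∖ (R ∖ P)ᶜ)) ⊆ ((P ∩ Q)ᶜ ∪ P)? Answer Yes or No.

P ∪ Q = {1,3,4,6,7,8,9,10,11,16}
P ∩ (P ∪ Q) = {1,4,6,7,8}
Q ∖ P = {3,9,10,11,16}
R ∖ P = {12,13}
(R ∖ P)ᶜ = {1,2,3,4,5,6,7,8,9,10,11,14,15,16}
(Q ∖ P) ∖ (R ∖ P)ᶜ = {}
(P ∩ (P ∪ Q)) ∪ ((Q ∖ P) ∖ (R ∖ P)ᶜ) = {1,4,6,7,8}
P ∩ Q = {1,6,7}
(P ∩ Q)ᶜ = {2,3,4,5,8,9,10,11,12,13,14,15,16}
(P ∩ Q)ᶜ ∪ P = {1,2,3,4,5,6,7,8,9,10,11,12,13,14,15,16}
Every element of {1,4,6,7,8} is in {1,2,3,4,5,6,7,8,9,10,11,12,13,14,15,16}, so (P ∩ (P ∪ Q)) ∪ ((Q ∖ P) ∖ (R ∖ P)ᶜ) ⊆ (P ∩ Q)ᶜ ∪ P.

Yes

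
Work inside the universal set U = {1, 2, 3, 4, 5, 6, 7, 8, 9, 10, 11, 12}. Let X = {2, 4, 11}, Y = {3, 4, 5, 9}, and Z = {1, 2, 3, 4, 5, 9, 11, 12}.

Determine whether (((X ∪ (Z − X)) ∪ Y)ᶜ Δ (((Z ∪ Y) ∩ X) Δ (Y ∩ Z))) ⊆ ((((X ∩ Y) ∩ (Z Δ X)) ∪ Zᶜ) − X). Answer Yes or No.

Z − X = {1, 3, 5, 9, 12}
X ∪ (Z − X) = {1, 2, 3, 4, 5, 9, 11, 12}
(X ∪ (Z − X)) ∪ Y = {1, 2, 3, 4, 5, 9, 11, 12}
((X ∪ (Z − X)) ∪ Y)ᶜ = {6, 7, 8, 10}
Z ∪ Y = {1, 2, 3, 4, 5, 9, 11, 12}
(Z ∪ Y) ∩ X = {2, 4, 11}
Y ∩ Z = {3, 4, 5, 9}
((Z ∪ Y) ∩ X) Δ (Y ∩ Z) = {2, 3, 5, 9, 11}
((X ∪ (Z − X)) ∪ Y)ᶜ Δ (((Z ∪ Y) ∩ X) Δ (Y ∩ Z)) = {2, 3, 5, 6, 7, 8, 9, 10, 11}
X ∩ Y = {4}
Z Δ X = {1, 3, 5, 9, 12}
(X ∩ Y) ∩ (Z Δ X) = {}
Zᶜ = {6, 7, 8, 10}
((X ∩ Y) ∩ (Z Δ X)) ∪ Zᶜ = {6, 7, 8, 10}
(((X ∩ Y) ∩ (Z Δ X)) ∪ Zᶜ) − X = {6, 7, 8, 10}
2 ∈ ((X ∪ (Z − X)) ∪ Y)ᶜ Δ (((Z ∪ Y) ∩ X) Δ (Y ∩ Z)) but 2 ∉ (((X ∩ Y) ∩ (Z Δ X)) ∪ Zᶜ) − X, so the inclusion fails.

No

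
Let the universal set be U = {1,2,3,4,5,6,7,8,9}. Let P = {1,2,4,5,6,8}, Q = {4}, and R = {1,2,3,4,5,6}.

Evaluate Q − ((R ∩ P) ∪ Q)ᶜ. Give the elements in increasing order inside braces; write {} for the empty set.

R ∩ P = {1,2,4,5,6}
(R ∩ P) ∪ Q = {1,2,4,5,6}
((R ∩ P) ∪ Q)ᶜ = {3,7,8,9}
Q − ((R ∩ P) ∪ Q)ᶜ = {4}

{4}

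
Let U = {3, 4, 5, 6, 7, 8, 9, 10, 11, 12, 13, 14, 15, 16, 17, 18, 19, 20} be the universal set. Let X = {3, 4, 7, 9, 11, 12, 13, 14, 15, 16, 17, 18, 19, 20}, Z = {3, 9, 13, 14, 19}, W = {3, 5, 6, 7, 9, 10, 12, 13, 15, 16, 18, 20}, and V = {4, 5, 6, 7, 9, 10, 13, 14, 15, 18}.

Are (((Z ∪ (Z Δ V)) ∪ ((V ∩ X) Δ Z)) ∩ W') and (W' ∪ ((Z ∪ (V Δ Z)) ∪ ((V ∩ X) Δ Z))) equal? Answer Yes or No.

No

Z Δ V = {3, 4, 5, 6, 7, 10, 15, 18, 19}
Z ∪ (Z Δ V) = {3, 4, 5, 6, 7, 9, 10, 13, 14, 15, 18, 19}
V ∩ X = {4, 7, 9, 13, 14, 15, 18}
(V ∩ X) Δ Z = {3, 4, 7, 15, 18, 19}
(Z ∪ (Z Δ V)) ∪ ((V ∩ X) Δ Z) = {3, 4, 5, 6, 7, 9, 10, 13, 14, 15, 18, 19}
W' = {4, 8, 11, 14, 17, 19}
((Z ∪ (Z Δ V)) ∪ ((V ∩ X) Δ Z)) ∩ W' = {4, 14, 19}
V Δ Z = {3, 4, 5, 6, 7, 10, 15, 18, 19}
Z ∪ (V Δ Z) = {3, 4, 5, 6, 7, 9, 10, 13, 14, 15, 18, 19}
(Z ∪ (V Δ Z)) ∪ ((V ∩ X) Δ Z) = {3, 4, 5, 6, 7, 9, 10, 13, 14, 15, 18, 19}
W' ∪ ((Z ∪ (V Δ Z)) ∪ ((V ∩ X) Δ Z)) = {3, 4, 5, 6, 7, 8, 9, 10, 11, 13, 14, 15, 17, 18, 19}
3 ∈ W' ∪ ((Z ∪ (V Δ Z)) ∪ ((V ∩ X) Δ Z)) but 3 ∉ ((Z ∪ (Z Δ V)) ∪ ((V ∩ X) Δ Z)) ∩ W', so they differ.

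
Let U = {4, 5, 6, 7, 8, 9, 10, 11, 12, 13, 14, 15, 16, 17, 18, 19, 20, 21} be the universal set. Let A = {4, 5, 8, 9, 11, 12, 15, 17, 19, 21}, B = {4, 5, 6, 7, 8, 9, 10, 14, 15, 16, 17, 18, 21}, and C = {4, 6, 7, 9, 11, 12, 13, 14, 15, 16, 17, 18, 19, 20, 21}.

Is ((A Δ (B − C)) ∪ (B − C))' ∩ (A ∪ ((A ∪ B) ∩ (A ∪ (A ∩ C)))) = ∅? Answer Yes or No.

Yes

B − C = {5, 8, 10}
A Δ (B − C) = {4, 9, 10, 11, 12, 15, 17, 19, 21}
(A Δ (B − C)) ∪ (B − C) = {4, 5, 8, 9, 10, 11, 12, 15, 17, 19, 21}
((A Δ (B − C)) ∪ (B − C))' = {6, 7, 13, 14, 16, 18, 20}
A ∪ B = {4, 5, 6, 7, 8, 9, 10, 11, 12, 14, 15, 16, 17, 18, 19, 21}
A ∩ C = {4, 9, 11, 12, 15, 17, 19, 21}
A ∪ (A ∩ C) = {4, 5, 8, 9, 11, 12, 15, 17, 19, 21}
(A ∪ B) ∩ (A ∪ (A ∩ C)) = {4, 5, 8, 9, 11, 12, 15, 17, 19, 21}
A ∪ ((A ∪ B) ∩ (A ∪ (A ∩ C))) = {4, 5, 8, 9, 11, 12, 15, 17, 19, 21}
{6, 7, 13, 14, 16, 18, 20} and {4, 5, 8, 9, 11, 12, 15, 17, 19, 21} share no elements.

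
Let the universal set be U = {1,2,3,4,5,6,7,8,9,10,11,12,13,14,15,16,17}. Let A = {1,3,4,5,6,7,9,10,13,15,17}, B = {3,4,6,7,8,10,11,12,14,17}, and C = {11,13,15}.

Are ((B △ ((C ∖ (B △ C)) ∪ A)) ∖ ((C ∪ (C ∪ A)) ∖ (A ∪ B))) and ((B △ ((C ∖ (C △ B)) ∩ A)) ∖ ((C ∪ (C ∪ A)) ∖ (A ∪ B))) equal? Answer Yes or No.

No

B △ C = {3,4,6,7,8,10,12,13,14,15,17}
C ∖ (B △ C) = {11}
(C ∖ (B △ C)) ∪ A = {1,3,4,5,6,7,9,10,11,13,15,17}
B △ ((C ∖ (B △ C)) ∪ A) = {1,5,8,9,12,13,14,15}
C ∪ A = {1,3,4,5,6,7,9,10,11,13,15,17}
C ∪ (C ∪ A) = {1,3,4,5,6,7,9,10,11,13,15,17}
A ∪ B = {1,3,4,5,6,7,8,9,10,11,12,13,14,15,17}
(C ∪ (C ∪ A)) ∖ (A ∪ B) = {}
(B △ ((C ∖ (B △ C)) ∪ A)) ∖ ((C ∪ (C ∪ A)) ∖ (A ∪ B)) = {1,5,8,9,12,13,14,15}
C △ B = {3,4,6,7,8,10,12,13,14,15,17}
C ∖ (C △ B) = {11}
(C ∖ (C △ B)) ∩ A = {}
B △ ((C ∖ (C △ B)) ∩ A) = {3,4,6,7,8,10,11,12,14,17}
(B △ ((C ∖ (C △ B)) ∩ A)) ∖ ((C ∪ (C ∪ A)) ∖ (A ∪ B)) = {3,4,6,7,8,10,11,12,14,17}
1 ∈ (B △ ((C ∖ (B △ C)) ∪ A)) ∖ ((C ∪ (C ∪ A)) ∖ (A ∪ B)) but 1 ∉ (B △ ((C ∖ (C △ B)) ∩ A)) ∖ ((C ∪ (C ∪ A)) ∖ (A ∪ B)), so they differ.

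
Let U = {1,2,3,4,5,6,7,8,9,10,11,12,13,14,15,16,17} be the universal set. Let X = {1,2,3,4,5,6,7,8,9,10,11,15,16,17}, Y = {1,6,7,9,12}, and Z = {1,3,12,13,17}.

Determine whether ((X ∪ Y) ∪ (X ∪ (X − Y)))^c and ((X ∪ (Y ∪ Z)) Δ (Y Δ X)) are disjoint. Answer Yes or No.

No

X ∪ Y = {1,2,3,4,5,6,7,8,9,10,11,12,15,16,17}
X − Y = {2,3,4,5,8,10,11,15,16,17}
X ∪ (X − Y) = {1,2,3,4,5,6,7,8,9,10,11,15,16,17}
(X ∪ Y) ∪ (X ∪ (X − Y)) = {1,2,3,4,5,6,7,8,9,10,11,12,15,16,17}
((X ∪ Y) ∪ (X ∪ (X − Y)))^c = {13,14}
Y ∪ Z = {1,3,6,7,9,12,13,17}
X ∪ (Y ∪ Z) = {1,2,3,4,5,6,7,8,9,10,11,12,13,15,16,17}
Y Δ X = {2,3,4,5,8,10,11,12,15,16,17}
(X ∪ (Y ∪ Z)) Δ (Y Δ X) = {1,6,7,9,13}
13 lies in both, so they are not disjoint.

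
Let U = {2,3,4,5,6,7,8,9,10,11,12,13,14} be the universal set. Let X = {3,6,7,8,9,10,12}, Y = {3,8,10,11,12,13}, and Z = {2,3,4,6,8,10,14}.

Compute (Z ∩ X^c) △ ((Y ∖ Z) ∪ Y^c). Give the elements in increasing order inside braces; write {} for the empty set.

{5,6,7,9,11,12,13}

X^c = {2,4,5,11,13,14}
Z ∩ X^c = {2,4,14}
Y ∖ Z = {11,12,13}
Y^c = {2,4,5,6,7,9,14}
(Y ∖ Z) ∪ Y^c = {2,4,5,6,7,9,11,12,13,14}
(Z ∩ X^c) △ ((Y ∖ Z) ∪ Y^c) = {5,6,7,9,11,12,13}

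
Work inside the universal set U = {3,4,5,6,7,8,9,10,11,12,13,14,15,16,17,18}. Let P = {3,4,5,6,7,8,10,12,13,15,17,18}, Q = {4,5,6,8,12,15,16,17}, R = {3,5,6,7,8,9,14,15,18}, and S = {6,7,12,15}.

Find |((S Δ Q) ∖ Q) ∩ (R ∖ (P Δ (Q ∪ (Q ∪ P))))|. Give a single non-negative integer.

S Δ Q = {4,5,7,8,16,17}
(S Δ Q) ∖ Q = {7}
Q ∪ P = {3,4,5,6,7,8,10,12,13,15,16,17,18}
Q ∪ (Q ∪ P) = {3,4,5,6,7,8,10,12,13,15,16,17,18}
P Δ (Q ∪ (Q ∪ P)) = {16}
R ∖ (P Δ (Q ∪ (Q ∪ P))) = {3,5,6,7,8,9,14,15,18}
((S Δ Q) ∖ Q) ∩ (R ∖ (P Δ (Q ∪ (Q ∪ P)))) = {7}
|((S Δ Q) ∖ Q) ∩ (R ∖ (P Δ (Q ∪ (Q ∪ P))))| = 1

1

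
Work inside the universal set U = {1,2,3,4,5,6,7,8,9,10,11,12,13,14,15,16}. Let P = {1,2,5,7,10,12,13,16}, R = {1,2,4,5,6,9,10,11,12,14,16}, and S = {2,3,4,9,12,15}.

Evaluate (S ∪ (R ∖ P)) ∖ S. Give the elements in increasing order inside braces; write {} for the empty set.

{6,11,14}

R ∖ P = {4,6,9,11,14}
S ∪ (R ∖ P) = {2,3,4,6,9,11,12,14,15}
(S ∪ (R ∖ P)) ∖ S = {6,11,14}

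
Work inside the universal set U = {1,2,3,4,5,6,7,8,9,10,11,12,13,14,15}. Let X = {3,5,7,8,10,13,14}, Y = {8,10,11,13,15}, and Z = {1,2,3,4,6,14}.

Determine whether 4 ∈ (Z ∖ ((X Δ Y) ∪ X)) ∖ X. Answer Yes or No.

Yes

4 ∉ X and 4 ∉ Y, so 4 ∉ X Δ Y
4 ∉ (X Δ Y) and 4 ∉ X, so 4 ∉ (X Δ Y) ∪ X
4 ∈ Z and 4 ∉ ((X Δ Y) ∪ X), so 4 ∈ Z ∖ ((X Δ Y) ∪ X)
4 ∈ (Z ∖ ((X Δ Y) ∪ X)) and 4 ∉ X, so 4 ∈ (Z ∖ ((X Δ Y) ∪ X)) ∖ X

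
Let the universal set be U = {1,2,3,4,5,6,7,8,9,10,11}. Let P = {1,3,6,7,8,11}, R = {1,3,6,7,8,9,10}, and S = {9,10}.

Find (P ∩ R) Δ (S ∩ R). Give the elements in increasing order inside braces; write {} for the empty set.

{1,3,6,7,8,9,10}

P ∩ R = {1,3,6,7,8}
S ∩ R = {9,10}
(P ∩ R) Δ (S ∩ R) = {1,3,6,7,8,9,10}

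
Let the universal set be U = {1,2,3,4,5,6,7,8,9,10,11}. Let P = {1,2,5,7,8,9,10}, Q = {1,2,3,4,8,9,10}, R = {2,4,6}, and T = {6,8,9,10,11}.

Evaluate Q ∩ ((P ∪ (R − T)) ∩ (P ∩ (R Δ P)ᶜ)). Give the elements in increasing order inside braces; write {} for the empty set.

{2}

R − T = {2,4}
P ∪ (R − T) = {1,2,4,5,7,8,9,10}
R Δ P = {1,4,5,6,7,8,9,10}
(R Δ P)ᶜ = {2,3,11}
P ∩ (R Δ P)ᶜ = {2}
(P ∪ (R − T)) ∩ (P ∩ (R Δ P)ᶜ) = {2}
Q ∩ ((P ∪ (R − T)) ∩ (P ∩ (R Δ P)ᶜ)) = {2}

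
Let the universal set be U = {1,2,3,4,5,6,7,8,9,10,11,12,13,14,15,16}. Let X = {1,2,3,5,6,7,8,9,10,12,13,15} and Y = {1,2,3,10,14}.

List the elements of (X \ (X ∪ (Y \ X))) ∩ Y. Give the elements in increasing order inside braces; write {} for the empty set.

Y \ X = {14}
X ∪ (Y \ X) = {1,2,3,5,6,7,8,9,10,12,13,14,15}
X \ (X ∪ (Y \ X)) = {}
(X \ (X ∪ (Y \ X))) ∩ Y = {}

{}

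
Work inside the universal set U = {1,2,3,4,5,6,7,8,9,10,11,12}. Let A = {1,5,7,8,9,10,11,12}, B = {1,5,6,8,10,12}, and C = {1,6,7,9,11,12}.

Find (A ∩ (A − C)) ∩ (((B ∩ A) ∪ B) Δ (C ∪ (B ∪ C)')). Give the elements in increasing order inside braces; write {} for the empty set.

{5,8,10}

A − C = {5,8,10}
A ∩ (A − C) = {5,8,10}
B ∩ A = {1,5,8,10,12}
(B ∩ A) ∪ B = {1,5,6,8,10,12}
B ∪ C = {1,5,6,7,8,9,10,11,12}
(B ∪ C)' = {2,3,4}
C ∪ (B ∪ C)' = {1,2,3,4,6,7,9,11,12}
((B ∩ A) ∪ B) Δ (C ∪ (B ∪ C)') = {2,3,4,5,7,8,9,10,11}
(A ∩ (A − C)) ∩ (((B ∩ A) ∪ B) Δ (C ∪ (B ∪ C)')) = {5,8,10}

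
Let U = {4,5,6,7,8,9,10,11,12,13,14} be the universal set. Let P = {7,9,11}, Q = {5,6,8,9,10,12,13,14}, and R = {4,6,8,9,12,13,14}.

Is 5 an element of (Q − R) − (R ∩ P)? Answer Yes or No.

5 ∈ Q and 5 ∉ R, so 5 ∈ Q − R
5 ∉ R and 5 ∉ P, so 5 ∉ R ∩ P
5 ∈ (Q − R) and 5 ∉ (R ∩ P), so 5 ∈ (Q − R) − (R ∩ P)

Yes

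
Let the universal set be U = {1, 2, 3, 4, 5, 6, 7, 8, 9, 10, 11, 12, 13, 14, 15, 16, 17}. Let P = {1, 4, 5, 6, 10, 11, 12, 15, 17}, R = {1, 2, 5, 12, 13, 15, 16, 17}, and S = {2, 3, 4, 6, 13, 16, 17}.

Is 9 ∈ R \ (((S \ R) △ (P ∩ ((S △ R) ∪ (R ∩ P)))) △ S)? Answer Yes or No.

9 ∉ S and 9 ∉ R, so 9 ∉ S \ R
9 ∉ S and 9 ∉ R, so 9 ∉ S △ R
9 ∉ R and 9 ∉ P, so 9 ∉ R ∩ P
9 ∉ (S △ R) and 9 ∉ (R ∩ P), so 9 ∉ (S △ R) ∪ (R ∩ P)
9 ∉ P and 9 ∉ ((S △ R) ∪ (R ∩ P)), so 9 ∉ P ∩ ((S △ R) ∪ (R ∩ P))
9 ∉ (S \ R) and 9 ∉ (P ∩ ((S △ R) ∪ (R ∩ P))), so 9 ∉ (S \ R) △ (P ∩ ((S △ R) ∪ (R ∩ P)))
9 ∉ ((S \ R) △ (P ∩ ((S △ R) ∪ (R ∩ P)))) and 9 ∉ S, so 9 ∉ ((S \ R) △ (P ∩ ((S △ R) ∪ (R ∩ P)))) △ S
9 ∉ R and 9 ∉ (((S \ R) △ (P ∩ ((S △ R) ∪ (R ∩ P)))) △ S), so 9 ∉ R \ (((S \ R) △ (P ∩ ((S △ R) ∪ (R ∩ P)))) △ S)

No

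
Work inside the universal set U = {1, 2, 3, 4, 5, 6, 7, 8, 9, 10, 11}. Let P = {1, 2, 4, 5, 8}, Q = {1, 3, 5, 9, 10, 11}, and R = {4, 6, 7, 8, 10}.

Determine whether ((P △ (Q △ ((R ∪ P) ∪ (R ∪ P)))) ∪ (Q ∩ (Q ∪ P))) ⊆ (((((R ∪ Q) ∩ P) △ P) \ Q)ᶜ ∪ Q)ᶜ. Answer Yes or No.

R ∪ P = {1, 2, 4, 5, 6, 7, 8, 10}
(R ∪ P) ∪ (R ∪ P) = {1, 2, 4, 5, 6, 7, 8, 10}
Q △ ((R ∪ P) ∪ (R ∪ P)) = {2, 3, 4, 6, 7, 8, 9, 11}
P △ (Q △ ((R ∪ P) ∪ (R ∪ P))) = {1, 3, 5, 6, 7, 9, 11}
Q ∪ P = {1, 2, 3, 4, 5, 8, 9, 10, 11}
Q ∩ (Q ∪ P) = {1, 3, 5, 9, 10, 11}
(P △ (Q △ ((R ∪ P) ∪ (R ∪ P)))) ∪ (Q ∩ (Q ∪ P)) = {1, 3, 5, 6, 7, 9, 10, 11}
R ∪ Q = {1, 3, 4, 5, 6, 7, 8, 9, 10, 11}
(R ∪ Q) ∩ P = {1, 4, 5, 8}
((R ∪ Q) ∩ P) △ P = {2}
(((R ∪ Q) ∩ P) △ P) \ Q = {2}
((((R ∪ Q) ∩ P) △ P) \ Q)ᶜ = {1, 3, 4, 5, 6, 7, 8, 9, 10, 11}
((((R ∪ Q) ∩ P) △ P) \ Q)ᶜ ∪ Q = {1, 3, 4, 5, 6, 7, 8, 9, 10, 11}
(((((R ∪ Q) ∩ P) △ P) \ Q)ᶜ ∪ Q)ᶜ = {2}
1 ∈ (P △ (Q △ ((R ∪ P) ∪ (R ∪ P)))) ∪ (Q ∩ (Q ∪ P)) but 1 ∉ (((((R ∪ Q) ∩ P) △ P) \ Q)ᶜ ∪ Q)ᶜ, so the inclusion fails.

No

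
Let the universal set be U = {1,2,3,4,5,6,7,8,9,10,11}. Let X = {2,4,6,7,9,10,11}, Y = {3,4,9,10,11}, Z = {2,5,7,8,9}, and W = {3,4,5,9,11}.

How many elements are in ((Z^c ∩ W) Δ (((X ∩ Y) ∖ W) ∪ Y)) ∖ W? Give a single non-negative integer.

Z^c = {1,3,4,6,10,11}
Z^c ∩ W = {3,4,11}
X ∩ Y = {4,9,10,11}
(X ∩ Y) ∖ W = {10}
((X ∩ Y) ∖ W) ∪ Y = {3,4,9,10,11}
(Z^c ∩ W) Δ (((X ∩ Y) ∖ W) ∪ Y) = {9,10}
((Z^c ∩ W) Δ (((X ∩ Y) ∖ W) ∪ Y)) ∖ W = {10}
|((Z^c ∩ W) Δ (((X ∩ Y) ∖ W) ∪ Y)) ∖ W| = 1

1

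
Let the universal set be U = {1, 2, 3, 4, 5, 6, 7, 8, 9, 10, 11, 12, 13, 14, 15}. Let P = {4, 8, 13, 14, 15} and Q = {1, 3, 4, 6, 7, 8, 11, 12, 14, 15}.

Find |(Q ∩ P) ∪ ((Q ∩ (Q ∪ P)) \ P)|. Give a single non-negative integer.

10

Q ∩ P = {4, 8, 14, 15}
Q ∪ P = {1, 3, 4, 6, 7, 8, 11, 12, 13, 14, 15}
Q ∩ (Q ∪ P) = {1, 3, 4, 6, 7, 8, 11, 12, 14, 15}
(Q ∩ (Q ∪ P)) \ P = {1, 3, 6, 7, 11, 12}
(Q ∩ P) ∪ ((Q ∩ (Q ∪ P)) \ P) = {1, 3, 4, 6, 7, 8, 11, 12, 14, 15}
|(Q ∩ P) ∪ ((Q ∩ (Q ∪ P)) \ P)| = 10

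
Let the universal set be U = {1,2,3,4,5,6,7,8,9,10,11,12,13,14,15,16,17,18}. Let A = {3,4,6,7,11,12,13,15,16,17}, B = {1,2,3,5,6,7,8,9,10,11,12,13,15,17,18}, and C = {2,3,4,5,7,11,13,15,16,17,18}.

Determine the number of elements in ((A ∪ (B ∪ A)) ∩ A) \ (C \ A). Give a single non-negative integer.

10

B ∪ A = {1,2,3,4,5,6,7,8,9,10,11,12,13,15,16,17,18}
A ∪ (B ∪ A) = {1,2,3,4,5,6,7,8,9,10,11,12,13,15,16,17,18}
(A ∪ (B ∪ A)) ∩ A = {3,4,6,7,11,12,13,15,16,17}
C \ A = {2,5,18}
((A ∪ (B ∪ A)) ∩ A) \ (C \ A) = {3,4,6,7,11,12,13,15,16,17}
|((A ∪ (B ∪ A)) ∩ A) \ (C \ A)| = 10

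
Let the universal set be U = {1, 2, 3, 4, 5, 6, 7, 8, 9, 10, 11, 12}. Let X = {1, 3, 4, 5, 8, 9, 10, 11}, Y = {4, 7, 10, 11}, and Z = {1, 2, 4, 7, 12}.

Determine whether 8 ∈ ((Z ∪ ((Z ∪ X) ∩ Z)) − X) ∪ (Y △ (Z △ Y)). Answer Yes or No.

No

8 ∉ Z and 8 ∈ X, so 8 ∈ Z ∪ X
8 ∈ (Z ∪ X) and 8 ∉ Z, so 8 ∉ (Z ∪ X) ∩ Z
8 ∉ Z and 8 ∉ ((Z ∪ X) ∩ Z), so 8 ∉ Z ∪ ((Z ∪ X) ∩ Z)
8 ∉ (Z ∪ ((Z ∪ X) ∩ Z)) and 8 ∈ X, so 8 ∉ (Z ∪ ((Z ∪ X) ∩ Z)) − X
8 ∉ Z and 8 ∉ Y, so 8 ∉ Z △ Y
8 ∉ Y and 8 ∉ (Z △ Y), so 8 ∉ Y △ (Z △ Y)
8 ∉ ((Z ∪ ((Z ∪ X) ∩ Z)) − X) and 8 ∉ (Y △ (Z △ Y)), so 8 ∉ ((Z ∪ ((Z ∪ X) ∩ Z)) − X) ∪ (Y △ (Z △ Y))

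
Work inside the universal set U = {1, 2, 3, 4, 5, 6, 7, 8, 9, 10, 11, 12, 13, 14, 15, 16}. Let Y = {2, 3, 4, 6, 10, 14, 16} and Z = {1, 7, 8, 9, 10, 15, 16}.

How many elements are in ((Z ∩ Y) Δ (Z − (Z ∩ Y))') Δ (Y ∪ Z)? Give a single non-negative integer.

Z ∩ Y = {10, 16}
Z − (Z ∩ Y) = {1, 7, 8, 9, 15}
(Z − (Z ∩ Y))' = {2, 3, 4, 5, 6, 10, 11, 12, 13, 14, 16}
(Z ∩ Y) Δ (Z − (Z ∩ Y))' = {2, 3, 4, 5, 6, 11, 12, 13, 14}
Y ∪ Z = {1, 2, 3, 4, 6, 7, 8, 9, 10, 14, 15, 16}
((Z ∩ Y) Δ (Z − (Z ∩ Y))') Δ (Y ∪ Z) = {1, 5, 7, 8, 9, 10, 11, 12, 13, 15, 16}
|((Z ∩ Y) Δ (Z − (Z ∩ Y))') Δ (Y ∪ Z)| = 11

11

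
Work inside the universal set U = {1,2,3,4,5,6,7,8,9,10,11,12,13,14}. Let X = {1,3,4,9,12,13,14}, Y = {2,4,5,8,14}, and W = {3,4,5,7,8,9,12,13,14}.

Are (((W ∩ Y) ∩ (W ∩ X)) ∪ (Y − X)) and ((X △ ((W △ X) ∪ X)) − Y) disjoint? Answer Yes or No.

Yes

W ∩ Y = {4,5,8,14}
W ∩ X = {3,4,9,12,13,14}
(W ∩ Y) ∩ (W ∩ X) = {4,14}
Y − X = {2,5,8}
((W ∩ Y) ∩ (W ∩ X)) ∪ (Y − X) = {2,4,5,8,14}
W △ X = {1,5,7,8}
(W △ X) ∪ X = {1,3,4,5,7,8,9,12,13,14}
X △ ((W △ X) ∪ X) = {5,7,8}
(X △ ((W △ X) ∪ X)) − Y = {7}
{2,4,5,8,14} and {7} share no elements.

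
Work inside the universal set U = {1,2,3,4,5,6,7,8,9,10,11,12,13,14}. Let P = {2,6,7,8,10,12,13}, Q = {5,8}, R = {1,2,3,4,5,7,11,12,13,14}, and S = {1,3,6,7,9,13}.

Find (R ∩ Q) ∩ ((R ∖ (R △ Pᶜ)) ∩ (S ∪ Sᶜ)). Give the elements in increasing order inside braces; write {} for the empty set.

R ∩ Q = {5}
Pᶜ = {1,3,4,5,9,11,14}
R △ Pᶜ = {2,7,9,12,13}
R ∖ (R △ Pᶜ) = {1,3,4,5,11,14}
Sᶜ = {2,4,5,8,10,11,12,14}
S ∪ Sᶜ = {1,2,3,4,5,6,7,8,9,10,11,12,13,14}
(R ∖ (R △ Pᶜ)) ∩ (S ∪ Sᶜ) = {1,3,4,5,11,14}
(R ∩ Q) ∩ ((R ∖ (R △ Pᶜ)) ∩ (S ∪ Sᶜ)) = {5}

{5}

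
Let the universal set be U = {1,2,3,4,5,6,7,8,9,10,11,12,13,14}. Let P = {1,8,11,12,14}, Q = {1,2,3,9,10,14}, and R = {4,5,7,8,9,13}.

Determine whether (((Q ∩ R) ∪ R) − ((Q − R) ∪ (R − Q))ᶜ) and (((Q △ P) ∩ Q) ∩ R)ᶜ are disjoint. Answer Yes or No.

Q ∩ R = {9}
(Q ∩ R) ∪ R = {4,5,7,8,9,13}
Q − R = {1,2,3,10,14}
R − Q = {4,5,7,8,13}
(Q − R) ∪ (R − Q) = {1,2,3,4,5,7,8,10,13,14}
((Q − R) ∪ (R − Q))ᶜ = {6,9,11,12}
((Q ∩ R) ∪ R) − ((Q − R) ∪ (R − Q))ᶜ = {4,5,7,8,13}
Q △ P = {2,3,8,9,10,11,12}
(Q △ P) ∩ Q = {2,3,9,10}
((Q △ P) ∩ Q) ∩ R = {9}
(((Q △ P) ∩ Q) ∩ R)ᶜ = {1,2,3,4,5,6,7,8,10,11,12,13,14}
4 lies in both, so they are not disjoint.

No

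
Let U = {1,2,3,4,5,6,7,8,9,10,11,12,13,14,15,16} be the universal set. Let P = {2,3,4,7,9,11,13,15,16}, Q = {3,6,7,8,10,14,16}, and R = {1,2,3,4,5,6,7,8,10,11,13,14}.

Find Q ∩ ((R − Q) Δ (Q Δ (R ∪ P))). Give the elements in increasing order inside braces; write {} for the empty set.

R − Q = {1,2,4,5,11,13}
R ∪ P = {1,2,3,4,5,6,7,8,9,10,11,13,14,15,16}
Q Δ (R ∪ P) = {1,2,4,5,9,11,13,15}
(R − Q) Δ (Q Δ (R ∪ P)) = {9,15}
Q ∩ ((R − Q) Δ (Q Δ (R ∪ P))) = {}

{}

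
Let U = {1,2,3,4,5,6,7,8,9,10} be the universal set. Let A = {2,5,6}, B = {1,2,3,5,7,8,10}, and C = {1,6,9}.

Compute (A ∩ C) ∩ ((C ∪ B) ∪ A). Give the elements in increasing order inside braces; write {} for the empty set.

A ∩ C = {6}
C ∪ B = {1,2,3,5,6,7,8,9,10}
(C ∪ B) ∪ A = {1,2,3,5,6,7,8,9,10}
(A ∩ C) ∩ ((C ∪ B) ∪ A) = {6}

{6}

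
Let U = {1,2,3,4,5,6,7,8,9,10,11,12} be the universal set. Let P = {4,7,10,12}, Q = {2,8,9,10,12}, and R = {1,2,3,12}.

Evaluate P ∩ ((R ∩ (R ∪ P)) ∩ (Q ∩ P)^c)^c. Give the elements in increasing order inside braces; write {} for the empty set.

R ∪ P = {1,2,3,4,7,10,12}
R ∩ (R ∪ P) = {1,2,3,12}
Q ∩ P = {10,12}
(Q ∩ P)^c = {1,2,3,4,5,6,7,8,9,11}
(R ∩ (R ∪ P)) ∩ (Q ∩ P)^c = {1,2,3}
((R ∩ (R ∪ P)) ∩ (Q ∩ P)^c)^c = {4,5,6,7,8,9,10,11,12}
P ∩ ((R ∩ (R ∪ P)) ∩ (Q ∩ P)^c)^c = {4,7,10,12}

{4,7,10,12}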